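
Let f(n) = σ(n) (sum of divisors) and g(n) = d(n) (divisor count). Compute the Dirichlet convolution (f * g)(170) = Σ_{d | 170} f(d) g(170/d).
(σ * d)(170) = 800

Divisors of 170: [1, 2, 5, 10, 17, 34, 85, 170]. For each d | 170:
  d = 1: σ(1) · d(170/1) = 1 · 8 = 8
  d = 2: σ(2) · d(170/2) = 3 · 4 = 12
  d = 5: σ(5) · d(170/5) = 6 · 4 = 24
  d = 10: σ(10) · d(170/10) = 18 · 2 = 36
  d = 17: σ(17) · d(170/17) = 18 · 4 = 72
  d = 34: σ(34) · d(170/34) = 54 · 2 = 108
  d = 85: σ(85) · d(170/85) = 108 · 2 = 216
  d = 170: σ(170) · d(170/170) = 324 · 1 = 324
Summing: (σ * d)(170) = 8 + 12 + 24 + 36 + 72 + 108 + 216 + 324 = 800.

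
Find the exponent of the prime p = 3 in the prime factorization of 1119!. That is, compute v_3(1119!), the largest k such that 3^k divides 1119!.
v_3(1119!) = 556

Legendre's formula: v_p(n!) = Σ_{k ≥ 1} ⌊n / p^k⌋. For p = 3, n = 1119, the terms are:
  ⌊1119/3^1⌋ = ⌊1119/3⌋ = 373
  ⌊1119/3^2⌋ = ⌊1119/9⌋ = 124
  ⌊1119/3^3⌋ = ⌊1119/27⌋ = 41
  ⌊1119/3^4⌋ = ⌊1119/81⌋ = 13
  ⌊1119/3^5⌋ = ⌊1119/243⌋ = 4
  ⌊1119/3^6⌋ = ⌊1119/729⌋ = 1
(the next term ⌊1119/3^7⌋ = 0, terminating the sum). Summing: v_3(1119!) = 373 + 124 + 41 + 13 + 4 + 1 = 556.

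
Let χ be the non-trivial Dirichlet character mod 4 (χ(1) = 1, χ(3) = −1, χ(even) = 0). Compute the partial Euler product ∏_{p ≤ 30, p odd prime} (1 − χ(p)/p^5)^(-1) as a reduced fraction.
∏ = 56323365267735696811786180032270097409625/56540602747326702466218687430868194033664

The odd primes p ≤ 30 are [3, 5, 7, 11, 13, 17, 19, 23, 29]. For each, χ(p) = 1 if p ≡ 1 mod 4, χ(p) = −1 if p ≡ 3 mod 4. Taking (1 − χ(p)/p^5)^(-1) = p^5/(p^5 − χ(p)): (1 − (-1)/3^5)^(-1) · (1 − (1)/5^5)^(-1) · (1 − (-1)/7^5)^(-1) · (1 − (-1)/11^5)^(-1) · (1 − (1)/13^5)^(-1) · (1 − (1)/17^5)^(-1) · (1 − (-1)/19^5)^(-1) · (1 − (-1)/23^5)^(-1) · (1 − (1)/29^5)^(-1) = 56323365267735696811786180032270097409625/56540602747326702466218687430868194033664.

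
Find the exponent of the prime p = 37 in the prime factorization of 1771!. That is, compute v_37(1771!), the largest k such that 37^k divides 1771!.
v_37(1771!) = 48

Legendre's formula: v_p(n!) = Σ_{k ≥ 1} ⌊n / p^k⌋. For p = 37, n = 1771, the terms are:
  ⌊1771/37^1⌋ = ⌊1771/37⌋ = 47
  ⌊1771/37^2⌋ = ⌊1771/1369⌋ = 1
(the next term ⌊1771/37^3⌋ = 0, terminating the sum). Summing: v_37(1771!) = 47 + 1 = 48.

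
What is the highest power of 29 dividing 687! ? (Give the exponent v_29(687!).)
v_29(687!) = 23

Legendre's formula: v_p(n!) = Σ_{k ≥ 1} ⌊n / p^k⌋. For p = 29, n = 687, the terms are:
  ⌊687/29^1⌋ = ⌊687/29⌋ = 23
(the next term ⌊687/29^2⌋ = 0, terminating the sum). Summing: v_29(687!) = 23 = 23.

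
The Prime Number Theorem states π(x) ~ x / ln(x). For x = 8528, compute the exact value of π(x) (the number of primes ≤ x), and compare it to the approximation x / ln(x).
π(8528) = 1063;  x/ln(x) ≈ 942.20;  relative error ≈ 11.36%.

Directly count primes up to 8528: π(8528) = 1063. The PNT approximation gives 8528/ln(8528) ≈ 8528/9.05111 ≈ 942.20. Relative error (π(x) − x/ln(x)) / π(x) ≈ 11.36%; the approximation is known to undercount slightly (Li(x) is a better estimate).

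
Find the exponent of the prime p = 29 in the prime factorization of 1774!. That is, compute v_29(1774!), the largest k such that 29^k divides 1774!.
v_29(1774!) = 63

Legendre's formula: v_p(n!) = Σ_{k ≥ 1} ⌊n / p^k⌋. For p = 29, n = 1774, the terms are:
  ⌊1774/29^1⌋ = ⌊1774/29⌋ = 61
  ⌊1774/29^2⌋ = ⌊1774/841⌋ = 2
(the next term ⌊1774/29^3⌋ = 0, terminating the sum). Summing: v_29(1774!) = 61 + 2 = 63.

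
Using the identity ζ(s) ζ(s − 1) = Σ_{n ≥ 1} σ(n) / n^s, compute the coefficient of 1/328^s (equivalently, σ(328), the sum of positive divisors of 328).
σ(328) = 630

In the product (Σ m^0/m^s)(Σ k / k^s) = Σ (Σ_{d | n} d) / n^s, the coefficient of 1/n^s is σ(n) = Σ_{d | n} d. For n = 328, divisors are [1, 2, 4, 8, 41, 82, 164, 328]; summing: σ(328) = 630.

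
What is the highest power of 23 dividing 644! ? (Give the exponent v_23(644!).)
v_23(644!) = 29

Legendre's formula: v_p(n!) = Σ_{k ≥ 1} ⌊n / p^k⌋. For p = 23, n = 644, the terms are:
  ⌊644/23^1⌋ = ⌊644/23⌋ = 28
  ⌊644/23^2⌋ = ⌊644/529⌋ = 1
(the next term ⌊644/23^3⌋ = 0, terminating the sum). Summing: v_23(644!) = 28 + 1 = 29.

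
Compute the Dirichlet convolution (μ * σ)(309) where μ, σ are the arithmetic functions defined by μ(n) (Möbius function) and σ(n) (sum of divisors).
(μ * σ)(309) = 309

Divisors of 309: [1, 3, 103, 309]. For each d | 309:
  d = 1: μ(1) · σ(309/1) = 1 · 416 = 416
  d = 3: μ(3) · σ(309/3) = -1 · 104 = -104
  d = 103: μ(103) · σ(309/103) = -1 · 4 = -4
  d = 309: μ(309) · σ(309/309) = 1 · 1 = 1
Summing: (μ * σ)(309) = 416 + -104 + -4 + 1 = 309.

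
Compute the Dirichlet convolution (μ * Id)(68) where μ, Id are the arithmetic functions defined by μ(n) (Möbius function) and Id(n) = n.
(μ * Id)(68) = 32

Divisors of 68: [1, 2, 4, 17, 34, 68]. For each d | 68:
  d = 1: μ(1) · Id(68/1) = 1 · 68 = 68
  d = 2: μ(2) · Id(68/2) = -1 · 34 = -34
  d = 4: μ(4) · Id(68/4) = 0 · 17 = 0
  d = 17: μ(17) · Id(68/17) = -1 · 4 = -4
  d = 34: μ(34) · Id(68/34) = 1 · 2 = 2
  d = 68: μ(68) · Id(68/68) = 0 · 1 = 0
Summing: (μ * Id)(68) = 68 + -34 + 0 + -4 + 2 + 0 = 32.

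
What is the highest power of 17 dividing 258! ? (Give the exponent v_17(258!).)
v_17(258!) = 15

Legendre's formula: v_p(n!) = Σ_{k ≥ 1} ⌊n / p^k⌋. For p = 17, n = 258, the terms are:
  ⌊258/17^1⌋ = ⌊258/17⌋ = 15
(the next term ⌊258/17^2⌋ = 0, terminating the sum). Summing: v_17(258!) = 15 = 15.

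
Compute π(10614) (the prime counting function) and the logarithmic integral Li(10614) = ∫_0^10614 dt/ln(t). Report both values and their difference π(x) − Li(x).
π(10614) = 1295;  Li(10614) ≈ 1312.58;  π(x) − Li(x) ≈ -17.58.

Direct count of primes ≤ 10614 gives π(10614) = 1295. Numerical evaluation of the logarithmic integral gives Li(10614) ≈ 1312.58. The difference π(x) − Li(x) ≈ -17.58 is typically negative for small/moderate x (Li(x) overestimates), though Littlewood's theorem shows this sign changes infinitely often.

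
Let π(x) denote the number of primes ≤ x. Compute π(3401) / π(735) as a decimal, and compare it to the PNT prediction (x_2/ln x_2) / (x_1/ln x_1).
π(3401)/π(735) = 478/130 ≈ 3.6769;  PNT prediction ≈ 3.7555.

π(735) = 130 and π(3401) = 478, so π(3401)/π(735) ≈ 3.6769. The PNT-predicted ratio is (3401/ln(3401)) / (735/ln(735)) ≈ 3.7555. The two agree to within a few percent, as expected.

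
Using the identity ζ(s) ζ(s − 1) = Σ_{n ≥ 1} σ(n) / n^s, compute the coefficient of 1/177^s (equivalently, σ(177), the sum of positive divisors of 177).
σ(177) = 240

In the product (Σ m^0/m^s)(Σ k / k^s) = Σ (Σ_{d | n} d) / n^s, the coefficient of 1/n^s is σ(n) = Σ_{d | n} d. For n = 177, divisors are [1, 3, 59, 177]; summing: σ(177) = 240.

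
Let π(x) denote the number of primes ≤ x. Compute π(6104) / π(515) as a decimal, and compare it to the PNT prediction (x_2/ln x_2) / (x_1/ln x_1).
π(6104)/π(515) = 796/97 ≈ 8.2062;  PNT prediction ≈ 8.4904.

π(515) = 97 and π(6104) = 796, so π(6104)/π(515) ≈ 8.2062. The PNT-predicted ratio is (6104/ln(6104)) / (515/ln(515)) ≈ 8.4904. The two agree to within a few percent, as expected.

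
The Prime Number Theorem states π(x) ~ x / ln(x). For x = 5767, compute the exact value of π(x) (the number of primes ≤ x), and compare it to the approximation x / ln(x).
π(5767) = 757;  x/ln(x) ≈ 665.94;  relative error ≈ 12.03%.

Directly count primes up to 5767: π(5767) = 757. The PNT approximation gives 5767/ln(5767) ≈ 5767/8.65991 ≈ 665.94. Relative error (π(x) − x/ln(x)) / π(x) ≈ 12.03%; the approximation is known to undercount slightly (Li(x) is a better estimate).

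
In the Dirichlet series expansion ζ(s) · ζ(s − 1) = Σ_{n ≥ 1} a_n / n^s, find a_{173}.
σ(173) = 174

In the product (Σ m^0/m^s)(Σ k / k^s) = Σ (Σ_{d | n} d) / n^s, the coefficient of 1/n^s is σ(n) = Σ_{d | n} d. For n = 173, divisors are [1, 173]; summing: σ(173) = 174.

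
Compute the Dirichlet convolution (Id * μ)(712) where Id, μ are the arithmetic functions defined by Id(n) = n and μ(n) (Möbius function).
(Id * μ)(712) = 352

Divisors of 712: [1, 2, 4, 8, 89, 178, 356, 712]. For each d | 712:
  d = 1: Id(1) · μ(712/1) = 1 · 0 = 0
  d = 2: Id(2) · μ(712/2) = 2 · 0 = 0
  d = 4: Id(4) · μ(712/4) = 4 · 1 = 4
  d = 8: Id(8) · μ(712/8) = 8 · -1 = -8
  d = 89: Id(89) · μ(712/89) = 89 · 0 = 0
  d = 178: Id(178) · μ(712/178) = 178 · 0 = 0
  d = 356: Id(356) · μ(712/356) = 356 · -1 = -356
  d = 712: Id(712) · μ(712/712) = 712 · 1 = 712
Summing: (Id * μ)(712) = 0 + 0 + 4 + -8 + 0 + 0 + -356 + 712 = 352.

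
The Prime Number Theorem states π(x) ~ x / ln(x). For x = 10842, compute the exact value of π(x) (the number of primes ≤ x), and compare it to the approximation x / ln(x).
π(10842) = 1317;  x/ln(x) ≈ 1166.91;  relative error ≈ 11.40%.

Directly count primes up to 10842: π(10842) = 1317. The PNT approximation gives 10842/ln(10842) ≈ 10842/9.29118 ≈ 1166.91. Relative error (π(x) − x/ln(x)) / π(x) ≈ 11.40%; the approximation is known to undercount slightly (Li(x) is a better estimate).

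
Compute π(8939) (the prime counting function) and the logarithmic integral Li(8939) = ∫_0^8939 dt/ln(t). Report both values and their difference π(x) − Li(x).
π(8939) = 1111;  Li(8939) ≈ 1130.25;  π(x) − Li(x) ≈ -19.25.

Direct count of primes ≤ 8939 gives π(8939) = 1111. Numerical evaluation of the logarithmic integral gives Li(8939) ≈ 1130.25. The difference π(x) − Li(x) ≈ -19.25 is typically negative for small/moderate x (Li(x) overestimates), though Littlewood's theorem shows this sign changes infinitely often.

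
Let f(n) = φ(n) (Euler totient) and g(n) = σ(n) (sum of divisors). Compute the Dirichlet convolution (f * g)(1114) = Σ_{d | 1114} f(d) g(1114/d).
(φ * σ)(1114) = 4456

Divisors of 1114: [1, 2, 557, 1114]. For each d | 1114:
  d = 1: φ(1) · σ(1114/1) = 1 · 1674 = 1674
  d = 2: φ(2) · σ(1114/2) = 1 · 558 = 558
  d = 557: φ(557) · σ(1114/557) = 556 · 3 = 1668
  d = 1114: φ(1114) · σ(1114/1114) = 556 · 1 = 556
Summing: (φ * σ)(1114) = 1674 + 558 + 1668 + 556 = 4456.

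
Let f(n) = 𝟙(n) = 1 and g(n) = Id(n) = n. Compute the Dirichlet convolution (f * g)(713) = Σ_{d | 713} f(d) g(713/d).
(𝟙 * Id)(713) = 768

Divisors of 713: [1, 23, 31, 713]. For each d | 713:
  d = 1: 𝟙(1) · Id(713/1) = 1 · 713 = 713
  d = 23: 𝟙(23) · Id(713/23) = 1 · 31 = 31
  d = 31: 𝟙(31) · Id(713/31) = 1 · 23 = 23
  d = 713: 𝟙(713) · Id(713/713) = 1 · 1 = 1
Summing: (𝟙 * Id)(713) = 713 + 31 + 23 + 1 = 768.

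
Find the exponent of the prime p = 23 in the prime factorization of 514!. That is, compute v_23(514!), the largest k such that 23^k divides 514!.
v_23(514!) = 22

Legendre's formula: v_p(n!) = Σ_{k ≥ 1} ⌊n / p^k⌋. For p = 23, n = 514, the terms are:
  ⌊514/23^1⌋ = ⌊514/23⌋ = 22
(the next term ⌊514/23^2⌋ = 0, terminating the sum). Summing: v_23(514!) = 22 = 22.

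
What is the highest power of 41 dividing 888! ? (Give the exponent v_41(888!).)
v_41(888!) = 21

Legendre's formula: v_p(n!) = Σ_{k ≥ 1} ⌊n / p^k⌋. For p = 41, n = 888, the terms are:
  ⌊888/41^1⌋ = ⌊888/41⌋ = 21
(the next term ⌊888/41^2⌋ = 0, terminating the sum). Summing: v_41(888!) = 21 = 21.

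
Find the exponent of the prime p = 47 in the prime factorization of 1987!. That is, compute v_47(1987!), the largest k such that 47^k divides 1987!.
v_47(1987!) = 42

Legendre's formula: v_p(n!) = Σ_{k ≥ 1} ⌊n / p^k⌋. For p = 47, n = 1987, the terms are:
  ⌊1987/47^1⌋ = ⌊1987/47⌋ = 42
(the next term ⌊1987/47^2⌋ = 0, terminating the sum). Summing: v_47(1987!) = 42 = 42.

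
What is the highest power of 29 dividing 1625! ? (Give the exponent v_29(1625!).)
v_29(1625!) = 57

Legendre's formula: v_p(n!) = Σ_{k ≥ 1} ⌊n / p^k⌋. For p = 29, n = 1625, the terms are:
  ⌊1625/29^1⌋ = ⌊1625/29⌋ = 56
  ⌊1625/29^2⌋ = ⌊1625/841⌋ = 1
(the next term ⌊1625/29^3⌋ = 0, terminating the sum). Summing: v_29(1625!) = 56 + 1 = 57.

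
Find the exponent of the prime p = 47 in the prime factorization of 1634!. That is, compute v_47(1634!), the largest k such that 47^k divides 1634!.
v_47(1634!) = 34

Legendre's formula: v_p(n!) = Σ_{k ≥ 1} ⌊n / p^k⌋. For p = 47, n = 1634, the terms are:
  ⌊1634/47^1⌋ = ⌊1634/47⌋ = 34
(the next term ⌊1634/47^2⌋ = 0, terminating the sum). Summing: v_47(1634!) = 34 = 34.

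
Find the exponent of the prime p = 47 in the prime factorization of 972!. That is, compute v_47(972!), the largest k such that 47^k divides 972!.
v_47(972!) = 20

Legendre's formula: v_p(n!) = Σ_{k ≥ 1} ⌊n / p^k⌋. For p = 47, n = 972, the terms are:
  ⌊972/47^1⌋ = ⌊972/47⌋ = 20
(the next term ⌊972/47^2⌋ = 0, terminating the sum). Summing: v_47(972!) = 20 = 20.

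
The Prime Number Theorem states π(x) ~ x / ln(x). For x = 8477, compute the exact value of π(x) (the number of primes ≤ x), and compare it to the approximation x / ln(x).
π(8477) = 1059;  x/ln(x) ≈ 937.19;  relative error ≈ 11.50%.

Directly count primes up to 8477: π(8477) = 1059. The PNT approximation gives 8477/ln(8477) ≈ 8477/9.04511 ≈ 937.19. Relative error (π(x) − x/ln(x)) / π(x) ≈ 11.50%; the approximation is known to undercount slightly (Li(x) is a better estimate).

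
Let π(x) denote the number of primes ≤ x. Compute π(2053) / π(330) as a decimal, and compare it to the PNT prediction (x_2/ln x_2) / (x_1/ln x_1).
π(2053)/π(330) = 310/66 ≈ 4.6970;  PNT prediction ≈ 4.7302.

π(330) = 66 and π(2053) = 310, so π(2053)/π(330) ≈ 4.6970. The PNT-predicted ratio is (2053/ln(2053)) / (330/ln(330)) ≈ 4.7302. The two agree to within a few percent, as expected.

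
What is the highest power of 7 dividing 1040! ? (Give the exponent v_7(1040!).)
v_7(1040!) = 172

Legendre's formula: v_p(n!) = Σ_{k ≥ 1} ⌊n / p^k⌋. For p = 7, n = 1040, the terms are:
  ⌊1040/7^1⌋ = ⌊1040/7⌋ = 148
  ⌊1040/7^2⌋ = ⌊1040/49⌋ = 21
  ⌊1040/7^3⌋ = ⌊1040/343⌋ = 3
(the next term ⌊1040/7^4⌋ = 0, terminating the sum). Summing: v_7(1040!) = 148 + 21 + 3 = 172.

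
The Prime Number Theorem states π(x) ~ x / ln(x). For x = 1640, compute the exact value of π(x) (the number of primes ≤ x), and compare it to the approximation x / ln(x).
π(1640) = 259;  x/ln(x) ≈ 221.55;  relative error ≈ 14.46%.

Directly count primes up to 1640: π(1640) = 259. The PNT approximation gives 1640/ln(1640) ≈ 1640/7.40245 ≈ 221.55. Relative error (π(x) − x/ln(x)) / π(x) ≈ 14.46%; the approximation is known to undercount slightly (Li(x) is a better estimate).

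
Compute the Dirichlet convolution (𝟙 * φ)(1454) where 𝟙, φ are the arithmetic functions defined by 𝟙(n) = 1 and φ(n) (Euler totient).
(𝟙 * φ)(1454) = 1454

Divisors of 1454: [1, 2, 727, 1454]. For each d | 1454:
  d = 1: 𝟙(1) · φ(1454/1) = 1 · 726 = 726
  d = 2: 𝟙(2) · φ(1454/2) = 1 · 726 = 726
  d = 727: 𝟙(727) · φ(1454/727) = 1 · 1 = 1
  d = 1454: 𝟙(1454) · φ(1454/1454) = 1 · 1 = 1
Summing: (𝟙 * φ)(1454) = 726 + 726 + 1 + 1 = 1454.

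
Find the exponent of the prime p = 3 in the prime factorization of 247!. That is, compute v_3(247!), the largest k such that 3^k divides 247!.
v_3(247!) = 122

Legendre's formula: v_p(n!) = Σ_{k ≥ 1} ⌊n / p^k⌋. For p = 3, n = 247, the terms are:
  ⌊247/3^1⌋ = ⌊247/3⌋ = 82
  ⌊247/3^2⌋ = ⌊247/9⌋ = 27
  ⌊247/3^3⌋ = ⌊247/27⌋ = 9
  ⌊247/3^4⌋ = ⌊247/81⌋ = 3
  ⌊247/3^5⌋ = ⌊247/243⌋ = 1
(the next term ⌊247/3^6⌋ = 0, terminating the sum). Summing: v_3(247!) = 82 + 27 + 9 + 3 + 1 = 122.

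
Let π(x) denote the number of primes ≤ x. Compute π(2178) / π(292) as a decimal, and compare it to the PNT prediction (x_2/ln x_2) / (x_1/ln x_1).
π(2178)/π(292) = 326/61 ≈ 5.3443;  PNT prediction ≈ 5.5089.

π(292) = 61 and π(2178) = 326, so π(2178)/π(292) ≈ 5.3443. The PNT-predicted ratio is (2178/ln(2178)) / (292/ln(292)) ≈ 5.5089. The two agree to within a few percent, as expected.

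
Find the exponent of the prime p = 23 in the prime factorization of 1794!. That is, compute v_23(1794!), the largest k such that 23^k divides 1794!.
v_23(1794!) = 81

Legendre's formula: v_p(n!) = Σ_{k ≥ 1} ⌊n / p^k⌋. For p = 23, n = 1794, the terms are:
  ⌊1794/23^1⌋ = ⌊1794/23⌋ = 78
  ⌊1794/23^2⌋ = ⌊1794/529⌋ = 3
(the next term ⌊1794/23^3⌋ = 0, terminating the sum). Summing: v_23(1794!) = 78 + 3 = 81.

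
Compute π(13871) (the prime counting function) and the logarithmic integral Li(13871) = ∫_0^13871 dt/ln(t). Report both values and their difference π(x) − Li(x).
π(13871) = 1637;  Li(13871) ≈ 1658.74;  π(x) − Li(x) ≈ -21.74.

Direct count of primes ≤ 13871 gives π(13871) = 1637. Numerical evaluation of the logarithmic integral gives Li(13871) ≈ 1658.74. The difference π(x) − Li(x) ≈ -21.74 is typically negative for small/moderate x (Li(x) overestimates), though Littlewood's theorem shows this sign changes infinitely often.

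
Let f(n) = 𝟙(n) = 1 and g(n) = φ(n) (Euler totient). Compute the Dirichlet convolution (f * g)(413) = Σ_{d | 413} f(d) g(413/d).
(𝟙 * φ)(413) = 413

Divisors of 413: [1, 7, 59, 413]. For each d | 413:
  d = 1: 𝟙(1) · φ(413/1) = 1 · 348 = 348
  d = 7: 𝟙(7) · φ(413/7) = 1 · 58 = 58
  d = 59: 𝟙(59) · φ(413/59) = 1 · 6 = 6
  d = 413: 𝟙(413) · φ(413/413) = 1 · 1 = 1
Summing: (𝟙 * φ)(413) = 348 + 58 + 6 + 1 = 413.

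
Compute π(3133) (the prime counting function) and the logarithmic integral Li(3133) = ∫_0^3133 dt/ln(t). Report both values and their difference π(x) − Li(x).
π(3133) = 445;  Li(3133) ≈ 459.33;  π(x) − Li(x) ≈ -14.33.

Direct count of primes ≤ 3133 gives π(3133) = 445. Numerical evaluation of the logarithmic integral gives Li(3133) ≈ 459.33. The difference π(x) − Li(x) ≈ -14.33 is typically negative for small/moderate x (Li(x) overestimates), though Littlewood's theorem shows this sign changes infinitely often.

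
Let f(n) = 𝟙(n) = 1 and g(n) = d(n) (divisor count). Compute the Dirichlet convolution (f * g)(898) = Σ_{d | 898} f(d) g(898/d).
(𝟙 * d)(898) = 9

Divisors of 898: [1, 2, 449, 898]. For each d | 898:
  d = 1: 𝟙(1) · d(898/1) = 1 · 4 = 4
  d = 2: 𝟙(2) · d(898/2) = 1 · 2 = 2
  d = 449: 𝟙(449) · d(898/449) = 1 · 2 = 2
  d = 898: 𝟙(898) · d(898/898) = 1 · 1 = 1
Summing: (𝟙 * d)(898) = 4 + 2 + 2 + 1 = 9.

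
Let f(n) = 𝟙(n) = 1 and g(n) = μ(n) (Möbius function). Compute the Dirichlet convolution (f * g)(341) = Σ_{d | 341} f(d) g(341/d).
(𝟙 * μ)(341) = 0

Divisors of 341: [1, 11, 31, 341]. For each d | 341:
  d = 1: 𝟙(1) · μ(341/1) = 1 · 1 = 1
  d = 11: 𝟙(11) · μ(341/11) = 1 · -1 = -1
  d = 31: 𝟙(31) · μ(341/31) = 1 · -1 = -1
  d = 341: 𝟙(341) · μ(341/341) = 1 · 1 = 1
Summing: (𝟙 * μ)(341) = 1 + -1 + -1 + 1 = 0.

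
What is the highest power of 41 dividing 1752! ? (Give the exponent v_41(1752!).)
v_41(1752!) = 43

Legendre's formula: v_p(n!) = Σ_{k ≥ 1} ⌊n / p^k⌋. For p = 41, n = 1752, the terms are:
  ⌊1752/41^1⌋ = ⌊1752/41⌋ = 42
  ⌊1752/41^2⌋ = ⌊1752/1681⌋ = 1
(the next term ⌊1752/41^3⌋ = 0, terminating the sum). Summing: v_41(1752!) = 42 + 1 = 43.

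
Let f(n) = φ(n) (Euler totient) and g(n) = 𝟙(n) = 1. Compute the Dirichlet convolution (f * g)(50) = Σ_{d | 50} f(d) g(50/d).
(φ * 𝟙)(50) = 50

Divisors of 50: [1, 2, 5, 10, 25, 50]. For each d | 50:
  d = 1: φ(1) · 𝟙(50/1) = 1 · 1 = 1
  d = 2: φ(2) · 𝟙(50/2) = 1 · 1 = 1
  d = 5: φ(5) · 𝟙(50/5) = 4 · 1 = 4
  d = 10: φ(10) · 𝟙(50/10) = 4 · 1 = 4
  d = 25: φ(25) · 𝟙(50/25) = 20 · 1 = 20
  d = 50: φ(50) · 𝟙(50/50) = 20 · 1 = 20
Summing: (φ * 𝟙)(50) = 1 + 1 + 4 + 4 + 20 + 20 = 50.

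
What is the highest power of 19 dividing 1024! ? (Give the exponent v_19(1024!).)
v_19(1024!) = 55

Legendre's formula: v_p(n!) = Σ_{k ≥ 1} ⌊n / p^k⌋. For p = 19, n = 1024, the terms are:
  ⌊1024/19^1⌋ = ⌊1024/19⌋ = 53
  ⌊1024/19^2⌋ = ⌊1024/361⌋ = 2
(the next term ⌊1024/19^3⌋ = 0, terminating the sum). Summing: v_19(1024!) = 53 + 2 = 55.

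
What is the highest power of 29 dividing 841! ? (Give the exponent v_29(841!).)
v_29(841!) = 30

Legendre's formula: v_p(n!) = Σ_{k ≥ 1} ⌊n / p^k⌋. For p = 29, n = 841, the terms are:
  ⌊841/29^1⌋ = ⌊841/29⌋ = 29
  ⌊841/29^2⌋ = ⌊841/841⌋ = 1
(the next term ⌊841/29^3⌋ = 0, terminating the sum). Summing: v_29(841!) = 29 + 1 = 30.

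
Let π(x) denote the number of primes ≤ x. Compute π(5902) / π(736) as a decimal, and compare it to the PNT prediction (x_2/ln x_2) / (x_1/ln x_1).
π(5902)/π(736) = 776/130 ≈ 5.9692;  PNT prediction ≈ 6.0964.

π(736) = 130 and π(5902) = 776, so π(5902)/π(736) ≈ 5.9692. The PNT-predicted ratio is (5902/ln(5902)) / (736/ln(736)) ≈ 6.0964. The two agree to within a few percent, as expected.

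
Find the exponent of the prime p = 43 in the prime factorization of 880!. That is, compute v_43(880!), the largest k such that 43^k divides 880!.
v_43(880!) = 20

Legendre's formula: v_p(n!) = Σ_{k ≥ 1} ⌊n / p^k⌋. For p = 43, n = 880, the terms are:
  ⌊880/43^1⌋ = ⌊880/43⌋ = 20
(the next term ⌊880/43^2⌋ = 0, terminating the sum). Summing: v_43(880!) = 20 = 20.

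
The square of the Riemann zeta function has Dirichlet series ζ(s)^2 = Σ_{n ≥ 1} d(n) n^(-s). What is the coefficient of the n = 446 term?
d(446) = 4

ζ(s)^2 = (Σ 1/m^s)(Σ 1/k^s). The coefficient of 1/n^s in the product is the number of ordered pairs (m, k) with mk = n, which equals d(n). For n = 446, divisors are [1, 2, 223, 446], so d(446) = 4.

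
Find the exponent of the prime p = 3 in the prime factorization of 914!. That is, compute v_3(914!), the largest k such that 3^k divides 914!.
v_3(914!) = 453

Legendre's formula: v_p(n!) = Σ_{k ≥ 1} ⌊n / p^k⌋. For p = 3, n = 914, the terms are:
  ⌊914/3^1⌋ = ⌊914/3⌋ = 304
  ⌊914/3^2⌋ = ⌊914/9⌋ = 101
  ⌊914/3^3⌋ = ⌊914/27⌋ = 33
  ⌊914/3^4⌋ = ⌊914/81⌋ = 11
  ⌊914/3^5⌋ = ⌊914/243⌋ = 3
  ⌊914/3^6⌋ = ⌊914/729⌋ = 1
(the next term ⌊914/3^7⌋ = 0, terminating the sum). Summing: v_3(914!) = 304 + 101 + 33 + 11 + 3 + 1 = 453.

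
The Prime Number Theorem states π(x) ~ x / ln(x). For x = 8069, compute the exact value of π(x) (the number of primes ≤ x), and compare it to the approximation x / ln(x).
π(8069) = 1014;  x/ln(x) ≈ 896.98;  relative error ≈ 11.54%.

Directly count primes up to 8069: π(8069) = 1014. The PNT approximation gives 8069/ln(8069) ≈ 8069/8.99578 ≈ 896.98. Relative error (π(x) − x/ln(x)) / π(x) ≈ 11.54%; the approximation is known to undercount slightly (Li(x) is a better estimate).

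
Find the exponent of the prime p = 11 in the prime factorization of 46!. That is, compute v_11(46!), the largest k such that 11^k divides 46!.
v_11(46!) = 4

Legendre's formula: v_p(n!) = Σ_{k ≥ 1} ⌊n / p^k⌋. For p = 11, n = 46, the terms are:
  ⌊46/11^1⌋ = ⌊46/11⌋ = 4
(the next term ⌊46/11^2⌋ = 0, terminating the sum). Summing: v_11(46!) = 4 = 4.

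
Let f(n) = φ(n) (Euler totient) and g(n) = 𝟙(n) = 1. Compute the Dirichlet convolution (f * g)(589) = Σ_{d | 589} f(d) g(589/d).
(φ * 𝟙)(589) = 589

Divisors of 589: [1, 19, 31, 589]. For each d | 589:
  d = 1: φ(1) · 𝟙(589/1) = 1 · 1 = 1
  d = 19: φ(19) · 𝟙(589/19) = 18 · 1 = 18
  d = 31: φ(31) · 𝟙(589/31) = 30 · 1 = 30
  d = 589: φ(589) · 𝟙(589/589) = 540 · 1 = 540
Summing: (φ * 𝟙)(589) = 1 + 18 + 30 + 540 = 589.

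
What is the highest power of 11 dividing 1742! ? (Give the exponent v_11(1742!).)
v_11(1742!) = 173

Legendre's formula: v_p(n!) = Σ_{k ≥ 1} ⌊n / p^k⌋. For p = 11, n = 1742, the terms are:
  ⌊1742/11^1⌋ = ⌊1742/11⌋ = 158
  ⌊1742/11^2⌋ = ⌊1742/121⌋ = 14
  ⌊1742/11^3⌋ = ⌊1742/1331⌋ = 1
(the next term ⌊1742/11^4⌋ = 0, terminating the sum). Summing: v_11(1742!) = 158 + 14 + 1 = 173.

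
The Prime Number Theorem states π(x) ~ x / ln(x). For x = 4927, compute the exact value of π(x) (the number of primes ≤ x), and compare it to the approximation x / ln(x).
π(4927) = 657;  x/ln(x) ≈ 579.48;  relative error ≈ 11.80%.

Directly count primes up to 4927: π(4927) = 657. The PNT approximation gives 4927/ln(4927) ≈ 4927/8.50249 ≈ 579.48. Relative error (π(x) − x/ln(x)) / π(x) ≈ 11.80%; the approximation is known to undercount slightly (Li(x) is a better estimate).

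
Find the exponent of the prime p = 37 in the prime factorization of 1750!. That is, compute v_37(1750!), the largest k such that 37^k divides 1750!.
v_37(1750!) = 48

Legendre's formula: v_p(n!) = Σ_{k ≥ 1} ⌊n / p^k⌋. For p = 37, n = 1750, the terms are:
  ⌊1750/37^1⌋ = ⌊1750/37⌋ = 47
  ⌊1750/37^2⌋ = ⌊1750/1369⌋ = 1
(the next term ⌊1750/37^3⌋ = 0, terminating the sum). Summing: v_37(1750!) = 47 + 1 = 48.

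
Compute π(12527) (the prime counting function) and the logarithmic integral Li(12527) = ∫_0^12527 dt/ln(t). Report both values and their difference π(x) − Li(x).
π(12527) = 1496;  Li(12527) ≈ 1517.08;  π(x) − Li(x) ≈ -21.08.

Direct count of primes ≤ 12527 gives π(12527) = 1496. Numerical evaluation of the logarithmic integral gives Li(12527) ≈ 1517.08. The difference π(x) − Li(x) ≈ -21.08 is typically negative for small/moderate x (Li(x) overestimates), though Littlewood's theorem shows this sign changes infinitely often.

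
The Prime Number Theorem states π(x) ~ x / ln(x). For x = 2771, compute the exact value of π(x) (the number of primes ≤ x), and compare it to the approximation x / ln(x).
π(2771) = 403;  x/ln(x) ≈ 349.57;  relative error ≈ 13.26%.

Directly count primes up to 2771: π(2771) = 403. The PNT approximation gives 2771/ln(2771) ≈ 2771/7.92696 ≈ 349.57. Relative error (π(x) − x/ln(x)) / π(x) ≈ 13.26%; the approximation is known to undercount slightly (Li(x) is a better estimate).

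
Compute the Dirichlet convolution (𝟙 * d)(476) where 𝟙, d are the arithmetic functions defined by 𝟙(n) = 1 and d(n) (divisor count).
(𝟙 * d)(476) = 54

Divisors of 476: [1, 2, 4, 7, 14, 17, 28, 34, 68, 119, 238, 476]. For each d | 476:
  d = 1: 𝟙(1) · d(476/1) = 1 · 12 = 12
  d = 2: 𝟙(2) · d(476/2) = 1 · 8 = 8
  d = 4: 𝟙(4) · d(476/4) = 1 · 4 = 4
  d = 7: 𝟙(7) · d(476/7) = 1 · 6 = 6
  d = 14: 𝟙(14) · d(476/14) = 1 · 4 = 4
  d = 17: 𝟙(17) · d(476/17) = 1 · 6 = 6
  d = 28: 𝟙(28) · d(476/28) = 1 · 2 = 2
  d = 34: 𝟙(34) · d(476/34) = 1 · 4 = 4
  d = 68: 𝟙(68) · d(476/68) = 1 · 2 = 2
  d = 119: 𝟙(119) · d(476/119) = 1 · 3 = 3
  d = 238: 𝟙(238) · d(476/238) = 1 · 2 = 2
  d = 476: 𝟙(476) · d(476/476) = 1 · 1 = 1
Summing: (𝟙 * d)(476) = 12 + 8 + 4 + 6 + 4 + 6 + 2 + 4 + 2 + 3 + 2 + 1 = 54.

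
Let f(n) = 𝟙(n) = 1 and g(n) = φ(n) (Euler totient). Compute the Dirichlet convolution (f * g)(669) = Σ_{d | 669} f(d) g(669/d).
(𝟙 * φ)(669) = 669

Divisors of 669: [1, 3, 223, 669]. For each d | 669:
  d = 1: 𝟙(1) · φ(669/1) = 1 · 444 = 444
  d = 3: 𝟙(3) · φ(669/3) = 1 · 222 = 222
  d = 223: 𝟙(223) · φ(669/223) = 1 · 2 = 2
  d = 669: 𝟙(669) · φ(669/669) = 1 · 1 = 1
Summing: (𝟙 * φ)(669) = 444 + 222 + 2 + 1 = 669.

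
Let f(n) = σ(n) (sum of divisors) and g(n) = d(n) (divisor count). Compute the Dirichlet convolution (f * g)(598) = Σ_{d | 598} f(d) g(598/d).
(σ * d)(598) = 2080

Divisors of 598: [1, 2, 13, 23, 26, 46, 299, 598]. For each d | 598:
  d = 1: σ(1) · d(598/1) = 1 · 8 = 8
  d = 2: σ(2) · d(598/2) = 3 · 4 = 12
  d = 13: σ(13) · d(598/13) = 14 · 4 = 56
  d = 23: σ(23) · d(598/23) = 24 · 4 = 96
  d = 26: σ(26) · d(598/26) = 42 · 2 = 84
  d = 46: σ(46) · d(598/46) = 72 · 2 = 144
  d = 299: σ(299) · d(598/299) = 336 · 2 = 672
  d = 598: σ(598) · d(598/598) = 1008 · 1 = 1008
Summing: (σ * d)(598) = 8 + 12 + 56 + 96 + 84 + 144 + 672 + 1008 = 2080.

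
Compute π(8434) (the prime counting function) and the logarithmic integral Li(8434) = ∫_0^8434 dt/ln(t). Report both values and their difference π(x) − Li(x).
π(8434) = 1055;  Li(8434) ≈ 1074.56;  π(x) − Li(x) ≈ -19.56.

Direct count of primes ≤ 8434 gives π(8434) = 1055. Numerical evaluation of the logarithmic integral gives Li(8434) ≈ 1074.56. The difference π(x) − Li(x) ≈ -19.56 is typically negative for small/moderate x (Li(x) overestimates), though Littlewood's theorem shows this sign changes infinitely often.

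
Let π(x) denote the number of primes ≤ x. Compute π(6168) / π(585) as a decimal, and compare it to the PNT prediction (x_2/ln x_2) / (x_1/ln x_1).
π(6168)/π(585) = 803/106 ≈ 7.5755;  PNT prediction ≈ 7.6978.

π(585) = 106 and π(6168) = 803, so π(6168)/π(585) ≈ 7.5755. The PNT-predicted ratio is (6168/ln(6168)) / (585/ln(585)) ≈ 7.6978. The two agree to within a few percent, as expected.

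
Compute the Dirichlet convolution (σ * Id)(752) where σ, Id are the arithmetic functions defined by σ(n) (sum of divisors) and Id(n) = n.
(σ * Id)(752) = 12255

Divisors of 752: [1, 2, 4, 8, 16, 47, 94, 188, 376, 752]. For each d | 752:
  d = 1: σ(1) · Id(752/1) = 1 · 752 = 752
  d = 2: σ(2) · Id(752/2) = 3 · 376 = 1128
  d = 4: σ(4) · Id(752/4) = 7 · 188 = 1316
  d = 8: σ(8) · Id(752/8) = 15 · 94 = 1410
  d = 16: σ(16) · Id(752/16) = 31 · 47 = 1457
  d = 47: σ(47) · Id(752/47) = 48 · 16 = 768
  d = 94: σ(94) · Id(752/94) = 144 · 8 = 1152
  d = 188: σ(188) · Id(752/188) = 336 · 4 = 1344
  d = 376: σ(376) · Id(752/376) = 720 · 2 = 1440
  d = 752: σ(752) · Id(752/752) = 1488 · 1 = 1488
Summing: (σ * Id)(752) = 752 + 1128 + 1316 + 1410 + 1457 + 768 + 1152 + 1344 + 1440 + 1488 = 12255.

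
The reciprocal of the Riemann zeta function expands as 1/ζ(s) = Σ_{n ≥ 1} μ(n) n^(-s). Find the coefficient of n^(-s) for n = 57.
μ(57) = 1

Factor n = 57 = 3 · 19. μ(n) = 0 if any exponent ≥ 2 (not squarefree); otherwise μ(n) = (−1)^{ω(n)} where ω(n) is the number of distinct prime factors. Applying: μ(57) = 1.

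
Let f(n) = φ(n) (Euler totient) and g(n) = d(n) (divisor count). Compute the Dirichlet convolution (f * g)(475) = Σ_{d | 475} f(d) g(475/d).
(φ * d)(475) = 620

Divisors of 475: [1, 5, 19, 25, 95, 475]. For each d | 475:
  d = 1: φ(1) · d(475/1) = 1 · 6 = 6
  d = 5: φ(5) · d(475/5) = 4 · 4 = 16
  d = 19: φ(19) · d(475/19) = 18 · 3 = 54
  d = 25: φ(25) · d(475/25) = 20 · 2 = 40
  d = 95: φ(95) · d(475/95) = 72 · 2 = 144
  d = 475: φ(475) · d(475/475) = 360 · 1 = 360
Summing: (φ * d)(475) = 6 + 16 + 54 + 40 + 144 + 360 = 620.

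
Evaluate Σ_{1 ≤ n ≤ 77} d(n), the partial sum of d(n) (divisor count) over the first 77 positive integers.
Σ_{n ≤ 77} d(n) = 348

Compute d(n) for each 1 ≤ n ≤ 77: d(1) = 1, d(2) = 2, d(3) = 2, d(4) = 3, d(5) = 2, d(6) = 4, d(7) = 2, d(8) = 4, d(9) = 3, d(10) = 4, d(11) = 2, d(12) = 6, d(13) = 2, d(14) = 4, d(15) = 4, d(16) = 5, d(17) = 2, d(18) = 6, d(19) = 2, d(20) = 6, d(21) = 4, d(22) = 4, d(23) = 2, d(24) = 8, d(25) = 3, d(26) = 4, d(27) = 4, d(28) = 6, d(29) = 2, d(30) = 8, d(31) = 2, d(32) = 6, d(33) = 4, d(34) = 4, d(35) = 4, d(36) = 9, d(37) = 2, d(38) = 4, d(39) = 4, d(40) = 8, d(41) = 2, d(42) = 8, d(43) = 2, d(44) = 6, d(45) = 6, d(46) = 4, d(47) = 2, d(48) = 10, d(49) = 3, d(50) = 6, d(51) = 4, d(52) = 6, d(53) = 2, d(54) = 8, d(55) = 4, d(56) = 8, d(57) = 4, d(58) = 4, d(59) = 2, d(60) = 12, d(61) = 2, d(62) = 4, d(63) = 6, d(64) = 7, d(65) = 4, d(66) = 8, d(67) = 2, d(68) = 6, d(69) = 4, d(70) = 8, d(71) = 2, d(72) = 12, d(73) = 2, d(74) = 4, d(75) = 6, d(76) = 6, d(77) = 4. Summing all 77 values: 348. (Dirichlet's divisor formula: Σ_{n ≤ x} d(n) = x ln(x) + (2γ − 1) x + O(√x). For x = 77, the asymptotic estimate is ≈ 346.36.)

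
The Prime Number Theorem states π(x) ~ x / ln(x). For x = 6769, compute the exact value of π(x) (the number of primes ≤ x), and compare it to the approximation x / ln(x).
π(6769) = 871;  x/ln(x) ≈ 767.45;  relative error ≈ 11.89%.

Directly count primes up to 6769: π(6769) = 871. The PNT approximation gives 6769/ln(6769) ≈ 6769/8.82011 ≈ 767.45. Relative error (π(x) − x/ln(x)) / π(x) ≈ 11.89%; the approximation is known to undercount slightly (Li(x) is a better estimate).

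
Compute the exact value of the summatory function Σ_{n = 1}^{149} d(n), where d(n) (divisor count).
Σ_{n ≤ 149} d(n) = 768

Compute d(n) for each 1 ≤ n ≤ 149: d(1) = 1, d(2) = 2, d(3) = 2, d(4) = 3, d(5) = 2, d(6) = 4, d(7) = 2, d(8) = 4, d(9) = 3, d(10) = 4, d(11) = 2, d(12) = 6, d(13) = 2, d(14) = 4, d(15) = 4, d(16) = 5, d(17) = 2, d(18) = 6, d(19) = 2, d(20) = 6, d(21) = 4, d(22) = 4, d(23) = 2, d(24) = 8, d(25) = 3, d(26) = 4, d(27) = 4, d(28) = 6, d(29) = 2, d(30) = 8, d(31) = 2, d(32) = 6, d(33) = 4, d(34) = 4, d(35) = 4, d(36) = 9, d(37) = 2, d(38) = 4, d(39) = 4, d(40) = 8, d(41) = 2, d(42) = 8, d(43) = 2, d(44) = 6, d(45) = 6, d(46) = 4, d(47) = 2, d(48) = 10, d(49) = 3, d(50) = 6, d(51) = 4, d(52) = 6, d(53) = 2, d(54) = 8, d(55) = 4, d(56) = 8, d(57) = 4, d(58) = 4, d(59) = 2, d(60) = 12, d(61) = 2, d(62) = 4, d(63) = 6, d(64) = 7, d(65) = 4, d(66) = 8, d(67) = 2, d(68) = 6, d(69) = 4, d(70) = 8, d(71) = 2, d(72) = 12, d(73) = 2, d(74) = 4, d(75) = 6, d(76) = 6, d(77) = 4, d(78) = 8, d(79) = 2, d(80) = 10, d(81) = 5, d(82) = 4, d(83) = 2, d(84) = 12, d(85) = 4, d(86) = 4, d(87) = 4, d(88) = 8, d(89) = 2, d(90) = 12, d(91) = 4, d(92) = 6, d(93) = 4, d(94) = 4, d(95) = 4, d(96) = 12, d(97) = 2, d(98) = 6, d(99) = 6, d(100) = 9, d(101) = 2, d(102) = 8, d(103) = 2, d(104) = 8, d(105) = 8, d(106) = 4, d(107) = 2, d(108) = 12, d(109) = 2, d(110) = 8, d(111) = 4, d(112) = 10, d(113) = 2, d(114) = 8, d(115) = 4, d(116) = 6, d(117) = 6, d(118) = 4, d(119) = 4, d(120) = 16, d(121) = 3, d(122) = 4, d(123) = 4, d(124) = 6, d(125) = 4, d(126) = 12, d(127) = 2, d(128) = 8, d(129) = 4, d(130) = 8, d(131) = 2, d(132) = 12, d(133) = 4, d(134) = 4, d(135) = 8, d(136) = 8, d(137) = 2, d(138) = 8, d(139) = 2, d(140) = 12, d(141) = 4, d(142) = 4, d(143) = 4, d(144) = 15, d(145) = 4, d(146) = 4, d(147) = 6, d(148) = 6, d(149) = 2. Summing all 149 values: 768. (Dirichlet's divisor formula: Σ_{n ≤ x} d(n) = x ln(x) + (2γ − 1) x + O(√x). For x = 149, the asymptotic estimate is ≈ 768.60.)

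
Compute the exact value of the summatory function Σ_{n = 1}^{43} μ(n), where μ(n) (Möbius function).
Σ_{n ≤ 43} μ(n) = -3

Compute μ(n) for each 1 ≤ n ≤ 43: μ(1) = 1, μ(2) = -1, μ(3) = -1, μ(4) = 0, μ(5) = -1, μ(6) = 1, μ(7) = -1, μ(8) = 0, μ(9) = 0, μ(10) = 1, μ(11) = -1, μ(12) = 0, μ(13) = -1, μ(14) = 1, μ(15) = 1, μ(16) = 0, μ(17) = -1, μ(18) = 0, μ(19) = -1, μ(20) = 0, μ(21) = 1, μ(22) = 1, μ(23) = -1, μ(24) = 0, μ(25) = 0, μ(26) = 1, μ(27) = 0, μ(28) = 0, μ(29) = -1, μ(30) = -1, μ(31) = -1, μ(32) = 0, μ(33) = 1, μ(34) = 1, μ(35) = 1, μ(36) = 0, μ(37) = -1, μ(38) = 1, μ(39) = 1, μ(40) = 0, μ(41) = -1, μ(42) = -1, μ(43) = -1. Summing all 43 values: -3. (Mertens function M(x) = Σ_{n ≤ x} μ(n); on average M(x) should be small (PNT ⟺ M(x) = o(x)).)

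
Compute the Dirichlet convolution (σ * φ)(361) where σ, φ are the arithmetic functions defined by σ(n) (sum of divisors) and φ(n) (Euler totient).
(σ * φ)(361) = 1083

Divisors of 361: [1, 19, 361]. For each d | 361:
  d = 1: σ(1) · φ(361/1) = 1 · 342 = 342
  d = 19: σ(19) · φ(361/19) = 20 · 18 = 360
  d = 361: σ(361) · φ(361/361) = 381 · 1 = 381
Summing: (σ * φ)(361) = 342 + 360 + 381 = 1083.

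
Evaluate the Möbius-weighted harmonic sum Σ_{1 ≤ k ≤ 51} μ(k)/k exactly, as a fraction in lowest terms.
Σ μ(k)/k = -184943596214571/204963260862830470

Values of μ(k) for 1 ≤ k ≤ 51: μ(1) = 1, μ(2) = -1, μ(3) = -1, μ(5) = -1, μ(6) = 1, μ(7) = -1, μ(10) = 1, μ(11) = -1, μ(13) = -1, μ(14) = 1, μ(15) = 1, μ(17) = -1, μ(19) = -1, μ(21) = 1, μ(22) = 1, μ(23) = -1, μ(26) = 1, μ(29) = -1, μ(30) = -1, μ(31) = -1, μ(33) = 1, μ(34) = 1, μ(35) = 1, μ(37) = -1, μ(38) = 1, μ(39) = 1, μ(41) = -1, μ(42) = -1, μ(43) = -1, μ(46) = 1, μ(47) = -1, μ(51) = 1, with μ = 0 on non-squarefree integers. Summing μ(k)/k for k where μ(k) ≠ 0 gives -184943596214571/204963260862830470 ≈ -0.0009. (PNT ⟺ this sum → 0 as n → ∞.)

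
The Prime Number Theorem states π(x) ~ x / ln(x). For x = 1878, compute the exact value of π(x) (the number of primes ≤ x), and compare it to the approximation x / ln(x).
π(1878) = 288;  x/ln(x) ≈ 249.14;  relative error ≈ 13.49%.

Directly count primes up to 1878: π(1878) = 288. The PNT approximation gives 1878/ln(1878) ≈ 1878/7.53796 ≈ 249.14. Relative error (π(x) − x/ln(x)) / π(x) ≈ 13.49%; the approximation is known to undercount slightly (Li(x) is a better estimate).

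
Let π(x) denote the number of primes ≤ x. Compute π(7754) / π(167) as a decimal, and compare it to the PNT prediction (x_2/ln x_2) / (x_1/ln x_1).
π(7754)/π(167) = 983/39 ≈ 25.2051;  PNT prediction ≈ 26.5336.

π(167) = 39 and π(7754) = 983, so π(7754)/π(167) ≈ 25.2051. The PNT-predicted ratio is (7754/ln(7754)) / (167/ln(167)) ≈ 26.5336. The two agree to within a few percent, as expected.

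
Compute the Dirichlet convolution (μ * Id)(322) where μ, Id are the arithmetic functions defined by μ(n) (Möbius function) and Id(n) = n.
(μ * Id)(322) = 132

Divisors of 322: [1, 2, 7, 14, 23, 46, 161, 322]. For each d | 322:
  d = 1: μ(1) · Id(322/1) = 1 · 322 = 322
  d = 2: μ(2) · Id(322/2) = -1 · 161 = -161
  d = 7: μ(7) · Id(322/7) = -1 · 46 = -46
  d = 14: μ(14) · Id(322/14) = 1 · 23 = 23
  d = 23: μ(23) · Id(322/23) = -1 · 14 = -14
  d = 46: μ(46) · Id(322/46) = 1 · 7 = 7
  d = 161: μ(161) · Id(322/161) = 1 · 2 = 2
  d = 322: μ(322) · Id(322/322) = -1 · 1 = -1
Summing: (μ * Id)(322) = 322 + -161 + -46 + 23 + -14 + 7 + 2 + -1 = 132.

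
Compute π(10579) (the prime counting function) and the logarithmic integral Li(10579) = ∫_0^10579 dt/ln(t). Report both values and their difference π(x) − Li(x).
π(10579) = 1290;  Li(10579) ≈ 1308.81;  π(x) − Li(x) ≈ -18.81.

Direct count of primes ≤ 10579 gives π(10579) = 1290. Numerical evaluation of the logarithmic integral gives Li(10579) ≈ 1308.81. The difference π(x) − Li(x) ≈ -18.81 is typically negative for small/moderate x (Li(x) overestimates), though Littlewood's theorem shows this sign changes infinitely often.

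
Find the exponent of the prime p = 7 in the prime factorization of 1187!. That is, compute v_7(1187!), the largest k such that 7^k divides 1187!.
v_7(1187!) = 196

Legendre's formula: v_p(n!) = Σ_{k ≥ 1} ⌊n / p^k⌋. For p = 7, n = 1187, the terms are:
  ⌊1187/7^1⌋ = ⌊1187/7⌋ = 169
  ⌊1187/7^2⌋ = ⌊1187/49⌋ = 24
  ⌊1187/7^3⌋ = ⌊1187/343⌋ = 3
(the next term ⌊1187/7^4⌋ = 0, terminating the sum). Summing: v_7(1187!) = 169 + 24 + 3 = 196.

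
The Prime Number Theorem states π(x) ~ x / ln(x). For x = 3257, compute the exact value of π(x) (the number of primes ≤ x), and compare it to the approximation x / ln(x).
π(3257) = 460;  x/ln(x) ≈ 402.67;  relative error ≈ 12.46%.

Directly count primes up to 3257: π(3257) = 460. The PNT approximation gives 3257/ln(3257) ≈ 3257/8.08856 ≈ 402.67. Relative error (π(x) − x/ln(x)) / π(x) ≈ 12.46%; the approximation is known to undercount slightly (Li(x) is a better estimate).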